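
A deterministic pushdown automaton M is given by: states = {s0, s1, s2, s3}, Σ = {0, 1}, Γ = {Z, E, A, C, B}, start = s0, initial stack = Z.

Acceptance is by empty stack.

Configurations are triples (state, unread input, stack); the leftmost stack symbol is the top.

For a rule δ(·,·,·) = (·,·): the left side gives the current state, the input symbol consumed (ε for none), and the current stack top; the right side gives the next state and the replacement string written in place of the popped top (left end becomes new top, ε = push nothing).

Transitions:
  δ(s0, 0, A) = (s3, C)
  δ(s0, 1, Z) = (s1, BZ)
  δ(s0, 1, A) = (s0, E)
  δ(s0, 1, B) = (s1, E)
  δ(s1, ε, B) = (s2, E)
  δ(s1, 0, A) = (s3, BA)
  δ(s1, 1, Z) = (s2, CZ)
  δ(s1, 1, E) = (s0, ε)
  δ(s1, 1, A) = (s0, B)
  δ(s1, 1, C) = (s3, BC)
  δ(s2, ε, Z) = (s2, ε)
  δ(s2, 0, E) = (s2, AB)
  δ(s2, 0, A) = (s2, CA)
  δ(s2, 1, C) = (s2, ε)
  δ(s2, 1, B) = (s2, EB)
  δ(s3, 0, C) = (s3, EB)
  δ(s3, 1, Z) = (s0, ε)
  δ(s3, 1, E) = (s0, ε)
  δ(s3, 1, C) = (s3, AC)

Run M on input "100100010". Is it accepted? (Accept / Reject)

(s0, 100100010, Z) ⊢ (s1, 00100010, BZ) ⊢ (s2, 00100010, EZ) ⊢ (s2, 0100010, ABZ) ⊢ (s2, 100010, CABZ) ⊢ (s2, 00010, ABZ) ⊢ (s2, 0010, CABZ)
No transition applies at (s2, 0010, CABZ); input not fully consumed.

Reject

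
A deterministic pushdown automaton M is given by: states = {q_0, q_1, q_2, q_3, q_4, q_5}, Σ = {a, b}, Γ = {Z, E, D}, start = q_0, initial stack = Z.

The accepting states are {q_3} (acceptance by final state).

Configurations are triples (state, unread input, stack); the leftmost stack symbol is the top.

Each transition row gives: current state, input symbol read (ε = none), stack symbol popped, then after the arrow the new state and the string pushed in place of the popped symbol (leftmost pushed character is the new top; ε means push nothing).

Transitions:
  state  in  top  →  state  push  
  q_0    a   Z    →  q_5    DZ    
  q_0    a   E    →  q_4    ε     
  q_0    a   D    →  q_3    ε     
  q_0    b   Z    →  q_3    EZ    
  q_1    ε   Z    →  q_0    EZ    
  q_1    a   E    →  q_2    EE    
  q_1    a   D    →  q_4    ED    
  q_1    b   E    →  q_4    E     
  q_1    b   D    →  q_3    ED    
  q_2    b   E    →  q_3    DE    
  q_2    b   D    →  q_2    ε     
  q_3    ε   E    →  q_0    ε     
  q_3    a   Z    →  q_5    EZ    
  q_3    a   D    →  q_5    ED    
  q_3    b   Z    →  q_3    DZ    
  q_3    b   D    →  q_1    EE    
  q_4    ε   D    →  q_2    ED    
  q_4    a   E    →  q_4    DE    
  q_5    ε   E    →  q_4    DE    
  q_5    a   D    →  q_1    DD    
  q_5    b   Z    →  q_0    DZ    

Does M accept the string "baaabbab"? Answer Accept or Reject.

(q_0, baaabbab, Z) ⊢ (q_3, aaabbab, EZ) ⊢ (q_0, aaabbab, Z) ⊢ (q_5, aabbab, DZ) ⊢ (q_1, abbab, DDZ) ⊢ (q_4, bbab, EDDZ)
No transition applies at (q_4, bbab, EDDZ); input not fully consumed.

Reject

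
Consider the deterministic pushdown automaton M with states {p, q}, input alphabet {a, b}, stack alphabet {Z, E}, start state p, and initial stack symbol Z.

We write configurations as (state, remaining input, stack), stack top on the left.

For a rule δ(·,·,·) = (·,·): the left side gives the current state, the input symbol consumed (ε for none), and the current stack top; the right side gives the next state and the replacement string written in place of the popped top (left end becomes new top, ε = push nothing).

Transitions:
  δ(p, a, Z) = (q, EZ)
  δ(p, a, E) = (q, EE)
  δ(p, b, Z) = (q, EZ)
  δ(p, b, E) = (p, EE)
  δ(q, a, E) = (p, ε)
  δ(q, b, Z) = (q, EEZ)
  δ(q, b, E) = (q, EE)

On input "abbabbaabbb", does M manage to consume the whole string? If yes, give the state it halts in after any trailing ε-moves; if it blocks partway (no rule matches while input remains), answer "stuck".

p

(p, abbabbaabbb, Z) ⊢ (q, bbabbaabbb, EZ) ⊢ (q, babbaabbb, EEZ) ⊢ (q, abbaabbb, EEEZ) ⊢ (p, bbaabbb, EEZ) ⊢ (p, baabbb, EEEZ) ⊢ (p, aabbb, EEEEZ) ⊢ (q, abbb, EEEEEZ) ⊢ (p, bbb, EEEEZ) ⊢ (p, bb, EEEEEZ) ⊢ (p, b, EEEEEEZ) ⊢ (p, ε, EEEEEEEZ)
All input consumed; M is in state p.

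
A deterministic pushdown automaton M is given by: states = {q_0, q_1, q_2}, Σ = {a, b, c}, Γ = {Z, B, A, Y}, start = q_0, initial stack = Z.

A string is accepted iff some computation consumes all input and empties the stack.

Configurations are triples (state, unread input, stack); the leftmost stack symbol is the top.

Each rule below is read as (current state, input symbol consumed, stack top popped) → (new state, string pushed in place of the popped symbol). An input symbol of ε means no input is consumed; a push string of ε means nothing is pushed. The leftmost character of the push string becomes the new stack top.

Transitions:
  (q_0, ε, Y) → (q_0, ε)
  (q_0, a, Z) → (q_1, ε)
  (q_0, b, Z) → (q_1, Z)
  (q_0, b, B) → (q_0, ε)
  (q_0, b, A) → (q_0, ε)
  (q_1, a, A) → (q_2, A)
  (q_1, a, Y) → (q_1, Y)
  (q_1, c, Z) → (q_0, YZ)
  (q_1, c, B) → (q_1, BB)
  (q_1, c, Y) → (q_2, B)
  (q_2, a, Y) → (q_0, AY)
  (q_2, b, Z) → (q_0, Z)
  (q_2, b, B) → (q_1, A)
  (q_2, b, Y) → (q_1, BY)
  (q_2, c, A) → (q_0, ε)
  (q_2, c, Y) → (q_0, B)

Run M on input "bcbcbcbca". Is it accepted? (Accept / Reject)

Accept

(q_0, bcbcbcbca, Z)
  read b, top Z: go to q_1, push Z → (q_1, cbcbcbca, Z)
  read c, top Z: go to q_0, push YZ → (q_0, bcbcbca, YZ)
  ε-move, top Y: go to q_0, push ε → (q_0, bcbcbca, Z)
  read b, top Z: go to q_1, push Z → (q_1, cbcbca, Z)
  read c, top Z: go to q_0, push YZ → (q_0, bcbca, YZ)
  ε-move, top Y: go to q_0, push ε → (q_0, bcbca, Z)
  read b, top Z: go to q_1, push Z → (q_1, cbca, Z)
  read c, top Z: go to q_0, push YZ → (q_0, bca, YZ)
  ε-move, top Y: go to q_0, push ε → (q_0, bca, Z)
  read b, top Z: go to q_1, push Z → (q_1, ca, Z)
  read c, top Z: go to q_0, push YZ → (q_0, a, YZ)
  ε-move, top Y: go to q_0, push ε → (q_0, a, Z)
  read a, top Z: go to q_1, push ε → (q_1, ε, ε)
All input consumed and the stack is empty.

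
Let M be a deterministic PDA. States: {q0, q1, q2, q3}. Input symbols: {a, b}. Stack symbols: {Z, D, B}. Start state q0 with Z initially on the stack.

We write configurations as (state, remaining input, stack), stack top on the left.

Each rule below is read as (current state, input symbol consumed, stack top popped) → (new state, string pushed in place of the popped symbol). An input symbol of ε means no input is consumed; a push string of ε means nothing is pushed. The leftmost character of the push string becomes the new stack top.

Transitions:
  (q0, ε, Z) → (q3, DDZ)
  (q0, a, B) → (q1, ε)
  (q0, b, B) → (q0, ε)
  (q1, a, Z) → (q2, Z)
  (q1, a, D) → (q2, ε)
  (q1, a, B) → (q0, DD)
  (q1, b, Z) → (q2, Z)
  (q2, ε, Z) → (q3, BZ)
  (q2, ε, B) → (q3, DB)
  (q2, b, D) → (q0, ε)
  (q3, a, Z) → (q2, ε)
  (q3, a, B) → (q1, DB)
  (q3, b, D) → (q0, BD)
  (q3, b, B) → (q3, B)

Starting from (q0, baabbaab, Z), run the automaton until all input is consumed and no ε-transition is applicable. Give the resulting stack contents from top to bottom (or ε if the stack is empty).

DDZ

(q0, baabbaab, Z)
  ε-move, top Z: go to q3, push DDZ → (q3, baabbaab, DDZ)
  read b, top D: go to q0, push BD → (q0, aabbaab, BDDZ)
  read a, top B: go to q1, push ε → (q1, abbaab, DDZ)
  read a, top D: go to q2, push ε → (q2, bbaab, DZ)
  read b, top D: go to q0, push ε → (q0, baab, Z)
  ε-move, top Z: go to q3, push DDZ → (q3, baab, DDZ)
  read b, top D: go to q0, push BD → (q0, aab, BDDZ)
  read a, top B: go to q1, push ε → (q1, ab, DDZ)
  read a, top D: go to q2, push ε → (q2, b, DZ)
  read b, top D: go to q0, push ε → (q0, ε, Z)
  ε-move, top Z: go to q3, push DDZ → (q3, ε, DDZ)
All input consumed in state q3 with stack DDZ.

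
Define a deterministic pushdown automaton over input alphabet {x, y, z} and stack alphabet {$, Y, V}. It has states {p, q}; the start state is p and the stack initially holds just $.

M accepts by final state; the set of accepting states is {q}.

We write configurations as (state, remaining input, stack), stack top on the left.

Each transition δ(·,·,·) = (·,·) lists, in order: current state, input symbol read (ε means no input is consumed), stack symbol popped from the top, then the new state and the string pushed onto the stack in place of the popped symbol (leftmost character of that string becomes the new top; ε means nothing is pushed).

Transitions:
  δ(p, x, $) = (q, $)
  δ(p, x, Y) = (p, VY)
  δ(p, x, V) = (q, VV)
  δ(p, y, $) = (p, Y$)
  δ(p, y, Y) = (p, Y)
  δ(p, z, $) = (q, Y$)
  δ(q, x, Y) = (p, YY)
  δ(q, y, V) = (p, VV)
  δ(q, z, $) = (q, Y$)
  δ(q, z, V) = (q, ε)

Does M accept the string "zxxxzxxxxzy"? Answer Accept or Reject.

Reject

(p, zxxxzxxxxzy, $)
  read z, top $: go to q, push Y$ → (q, xxxzxxxxzy, Y$)
  read x, top Y: go to p, push YY → (p, xxzxxxxzy, YY$)
  read x, top Y: go to p, push VY → (p, xzxxxxzy, VYY$)
  read x, top V: go to q, push VV → (q, zxxxxzy, VVYY$)
  read z, top V: go to q, push ε → (q, xxxxzy, VYY$)
No transition applies at (q, xxxxzy, VYY$); input not fully consumed.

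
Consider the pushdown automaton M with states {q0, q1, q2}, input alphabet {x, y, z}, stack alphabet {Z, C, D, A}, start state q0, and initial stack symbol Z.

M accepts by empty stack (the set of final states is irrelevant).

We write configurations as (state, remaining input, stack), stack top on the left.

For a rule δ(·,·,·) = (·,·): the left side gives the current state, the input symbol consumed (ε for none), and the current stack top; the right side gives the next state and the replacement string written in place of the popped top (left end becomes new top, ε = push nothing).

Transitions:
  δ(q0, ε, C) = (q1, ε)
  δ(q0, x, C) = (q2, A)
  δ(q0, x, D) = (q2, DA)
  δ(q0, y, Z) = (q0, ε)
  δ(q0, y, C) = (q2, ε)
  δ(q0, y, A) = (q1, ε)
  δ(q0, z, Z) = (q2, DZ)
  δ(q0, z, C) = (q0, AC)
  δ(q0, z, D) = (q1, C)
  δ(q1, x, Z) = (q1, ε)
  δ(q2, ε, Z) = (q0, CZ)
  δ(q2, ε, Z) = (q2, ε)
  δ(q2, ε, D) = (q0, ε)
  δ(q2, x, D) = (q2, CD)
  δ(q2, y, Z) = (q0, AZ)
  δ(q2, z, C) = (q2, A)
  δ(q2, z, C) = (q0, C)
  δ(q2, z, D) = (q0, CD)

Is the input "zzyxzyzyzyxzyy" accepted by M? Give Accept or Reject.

Accept

One accepting computation: (q0, zzyxzyzyzyxzyy, Z) ⊢ (q2, zyxzyzyzyxzyy, DZ) ⊢ (q0, yxzyzyzyxzyy, CDZ) ⊢ (q2, xzyzyzyxzyy, DZ) ⊢ (q2, zyzyzyxzyy, CDZ) ⊢ (q0, yzyzyxzyy, CDZ) ⊢ (q2, zyzyxzyy, DZ) ⊢ (q0, yzyxzyy, CDZ) ⊢ (q2, zyxzyy, DZ) ⊢ (q0, yxzyy, CDZ) ⊢ (q2, xzyy, DZ) ⊢ (q2, zyy, CDZ) ⊢ (q0, yy, CDZ) ⊢ (q2, y, DZ) ⊢ (q0, y, Z) ⊢ (q0, ε, ε)
All input consumed and the stack is empty.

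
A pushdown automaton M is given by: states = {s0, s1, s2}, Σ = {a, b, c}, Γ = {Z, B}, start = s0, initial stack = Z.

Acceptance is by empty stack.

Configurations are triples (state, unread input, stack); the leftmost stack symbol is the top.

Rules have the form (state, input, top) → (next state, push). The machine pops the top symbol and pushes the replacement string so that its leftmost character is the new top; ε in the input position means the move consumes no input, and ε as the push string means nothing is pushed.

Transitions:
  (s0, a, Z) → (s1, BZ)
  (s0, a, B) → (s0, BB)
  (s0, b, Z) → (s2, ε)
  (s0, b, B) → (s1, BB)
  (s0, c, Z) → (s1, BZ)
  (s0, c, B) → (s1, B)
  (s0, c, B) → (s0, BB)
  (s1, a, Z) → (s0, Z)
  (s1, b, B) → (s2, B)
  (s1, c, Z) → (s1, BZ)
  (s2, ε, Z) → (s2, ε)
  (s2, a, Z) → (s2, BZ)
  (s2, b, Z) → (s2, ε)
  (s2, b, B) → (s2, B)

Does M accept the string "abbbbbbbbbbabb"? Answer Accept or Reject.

No computation consumes all input and empties the stack.

Reject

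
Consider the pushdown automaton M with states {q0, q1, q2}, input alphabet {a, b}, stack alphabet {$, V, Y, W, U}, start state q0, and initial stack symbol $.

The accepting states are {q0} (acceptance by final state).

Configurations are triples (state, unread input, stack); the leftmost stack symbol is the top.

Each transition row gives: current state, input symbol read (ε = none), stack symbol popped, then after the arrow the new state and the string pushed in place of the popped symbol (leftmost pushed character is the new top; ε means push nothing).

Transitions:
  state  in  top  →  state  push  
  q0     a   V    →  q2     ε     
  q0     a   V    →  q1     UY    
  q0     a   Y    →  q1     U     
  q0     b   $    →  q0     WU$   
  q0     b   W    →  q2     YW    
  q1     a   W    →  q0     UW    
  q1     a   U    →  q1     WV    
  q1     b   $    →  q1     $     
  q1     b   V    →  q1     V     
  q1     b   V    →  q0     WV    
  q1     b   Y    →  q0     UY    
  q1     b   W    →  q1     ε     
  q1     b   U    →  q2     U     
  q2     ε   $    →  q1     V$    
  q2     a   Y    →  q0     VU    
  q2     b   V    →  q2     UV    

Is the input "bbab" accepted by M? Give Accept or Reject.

Reject

No computation consumes all input and reaches a final state.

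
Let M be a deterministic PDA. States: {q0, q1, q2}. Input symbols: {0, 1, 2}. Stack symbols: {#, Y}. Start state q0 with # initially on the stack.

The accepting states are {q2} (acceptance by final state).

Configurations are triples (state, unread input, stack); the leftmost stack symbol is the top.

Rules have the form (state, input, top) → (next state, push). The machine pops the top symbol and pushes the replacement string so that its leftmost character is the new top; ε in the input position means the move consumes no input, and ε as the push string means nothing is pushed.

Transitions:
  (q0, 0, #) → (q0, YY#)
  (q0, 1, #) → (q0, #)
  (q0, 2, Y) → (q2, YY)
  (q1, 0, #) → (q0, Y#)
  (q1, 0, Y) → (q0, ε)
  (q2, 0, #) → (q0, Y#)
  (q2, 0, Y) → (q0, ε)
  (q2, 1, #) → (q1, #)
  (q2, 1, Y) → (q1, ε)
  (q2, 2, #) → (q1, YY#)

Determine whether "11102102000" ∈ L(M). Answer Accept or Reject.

Reject

(q0, 11102102000, #) ⊢ (q0, 1102102000, #) ⊢ (q0, 102102000, #) ⊢ (q0, 02102000, #) ⊢ (q0, 2102000, YY#) ⊢ (q2, 102000, YYY#) ⊢ (q1, 02000, YY#) ⊢ (q0, 2000, Y#) ⊢ (q2, 000, YY#) ⊢ (q0, 00, Y#)
No transition applies at (q0, 00, Y#); input not fully consumed.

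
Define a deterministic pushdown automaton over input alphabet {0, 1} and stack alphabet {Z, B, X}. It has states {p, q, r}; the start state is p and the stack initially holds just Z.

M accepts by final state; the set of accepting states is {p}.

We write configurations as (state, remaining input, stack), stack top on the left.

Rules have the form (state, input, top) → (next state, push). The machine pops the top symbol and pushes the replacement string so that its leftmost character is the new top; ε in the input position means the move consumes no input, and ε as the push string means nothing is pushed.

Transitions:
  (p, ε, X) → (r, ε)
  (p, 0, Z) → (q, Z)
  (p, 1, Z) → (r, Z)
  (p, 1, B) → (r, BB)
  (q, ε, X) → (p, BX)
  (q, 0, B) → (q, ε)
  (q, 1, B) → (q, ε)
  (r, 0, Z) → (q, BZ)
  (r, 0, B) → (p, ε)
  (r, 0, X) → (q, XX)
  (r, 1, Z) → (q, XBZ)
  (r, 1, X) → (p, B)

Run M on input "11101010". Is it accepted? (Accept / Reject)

Accept

(p, 11101010, Z)
  read 1, top Z: go to r, push Z → (r, 1101010, Z)
  read 1, top Z: go to q, push XBZ → (q, 101010, XBZ)
  ε-move, top X: go to p, push BX → (p, 101010, BXBZ)
  read 1, top B: go to r, push BB → (r, 01010, BBXBZ)
  read 0, top B: go to p, push ε → (p, 1010, BXBZ)
  read 1, top B: go to r, push BB → (r, 010, BBXBZ)
  read 0, top B: go to p, push ε → (p, 10, BXBZ)
  read 1, top B: go to r, push BB → (r, 0, BBXBZ)
  read 0, top B: go to p, push ε → (p, ε, BXBZ)
All input consumed; state p ∈ F.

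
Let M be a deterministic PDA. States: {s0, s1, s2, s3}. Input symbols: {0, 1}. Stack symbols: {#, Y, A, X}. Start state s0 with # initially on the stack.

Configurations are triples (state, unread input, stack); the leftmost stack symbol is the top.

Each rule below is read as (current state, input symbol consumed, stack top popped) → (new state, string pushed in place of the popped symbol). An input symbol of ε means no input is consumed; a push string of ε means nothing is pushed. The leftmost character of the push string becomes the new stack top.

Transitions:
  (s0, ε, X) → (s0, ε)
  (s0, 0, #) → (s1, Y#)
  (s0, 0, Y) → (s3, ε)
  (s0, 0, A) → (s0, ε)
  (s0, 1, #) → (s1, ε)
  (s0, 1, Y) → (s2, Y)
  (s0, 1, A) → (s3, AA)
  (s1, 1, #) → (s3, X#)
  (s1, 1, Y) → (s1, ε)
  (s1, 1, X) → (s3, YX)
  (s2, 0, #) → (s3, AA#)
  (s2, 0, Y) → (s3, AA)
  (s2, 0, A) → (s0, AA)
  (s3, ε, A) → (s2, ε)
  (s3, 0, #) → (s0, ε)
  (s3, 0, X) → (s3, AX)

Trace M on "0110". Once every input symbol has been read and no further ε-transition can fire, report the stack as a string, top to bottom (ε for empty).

(s0, 0110, #) ⊢ (s1, 110, Y#) ⊢ (s1, 10, #) ⊢ (s3, 0, X#) ⊢ (s3, ε, AX#) ⊢ (s2, ε, X#)
All input consumed in state s2 with stack X#.

X#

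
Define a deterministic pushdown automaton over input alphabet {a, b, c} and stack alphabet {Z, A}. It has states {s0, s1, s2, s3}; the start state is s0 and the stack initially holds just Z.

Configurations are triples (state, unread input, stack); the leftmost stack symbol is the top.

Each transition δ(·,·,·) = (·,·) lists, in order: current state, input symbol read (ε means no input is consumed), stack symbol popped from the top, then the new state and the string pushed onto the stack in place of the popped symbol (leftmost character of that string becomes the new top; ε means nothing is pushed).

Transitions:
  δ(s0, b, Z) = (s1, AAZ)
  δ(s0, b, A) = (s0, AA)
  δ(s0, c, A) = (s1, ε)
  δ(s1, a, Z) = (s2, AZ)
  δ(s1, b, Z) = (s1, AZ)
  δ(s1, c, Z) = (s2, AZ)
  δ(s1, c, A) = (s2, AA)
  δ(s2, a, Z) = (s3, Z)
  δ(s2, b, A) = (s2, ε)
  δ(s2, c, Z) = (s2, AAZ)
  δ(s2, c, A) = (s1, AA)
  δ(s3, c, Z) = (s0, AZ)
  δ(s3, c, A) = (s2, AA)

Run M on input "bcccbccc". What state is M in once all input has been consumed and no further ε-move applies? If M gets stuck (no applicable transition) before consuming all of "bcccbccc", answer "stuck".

s1

(s0, bcccbccc, Z)
  read b, top Z: go to s1, push AAZ → (s1, cccbccc, AAZ)
  read c, top A: go to s2, push AA → (s2, ccbccc, AAAZ)
  read c, top A: go to s1, push AA → (s1, cbccc, AAAAZ)
  read c, top A: go to s2, push AA → (s2, bccc, AAAAAZ)
  read b, top A: go to s2, push ε → (s2, ccc, AAAAZ)
  read c, top A: go to s1, push AA → (s1, cc, AAAAAZ)
  read c, top A: go to s2, push AA → (s2, c, AAAAAAZ)
  read c, top A: go to s1, push AA → (s1, ε, AAAAAAAZ)
All input consumed; M is in state s1.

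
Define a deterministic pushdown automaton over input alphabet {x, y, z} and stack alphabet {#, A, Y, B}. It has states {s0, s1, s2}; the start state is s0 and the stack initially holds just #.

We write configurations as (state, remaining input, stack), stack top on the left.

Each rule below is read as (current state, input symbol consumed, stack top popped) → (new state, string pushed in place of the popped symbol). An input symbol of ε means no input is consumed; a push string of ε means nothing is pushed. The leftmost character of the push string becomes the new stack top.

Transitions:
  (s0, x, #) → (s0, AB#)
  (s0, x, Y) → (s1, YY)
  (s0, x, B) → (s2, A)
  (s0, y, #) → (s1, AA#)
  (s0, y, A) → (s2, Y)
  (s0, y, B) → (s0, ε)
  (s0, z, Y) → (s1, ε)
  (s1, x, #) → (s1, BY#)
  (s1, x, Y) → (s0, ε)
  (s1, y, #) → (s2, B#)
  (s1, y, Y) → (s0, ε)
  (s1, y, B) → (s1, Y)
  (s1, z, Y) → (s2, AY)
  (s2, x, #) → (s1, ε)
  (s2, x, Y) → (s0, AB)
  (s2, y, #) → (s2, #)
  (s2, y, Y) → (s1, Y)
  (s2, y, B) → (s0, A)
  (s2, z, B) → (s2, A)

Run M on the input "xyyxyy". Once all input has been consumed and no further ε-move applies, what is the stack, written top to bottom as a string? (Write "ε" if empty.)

(s0, xyyxyy, #)
  read x, top #: go to s0, push AB# → (s0, yyxyy, AB#)
  read y, top A: go to s2, push Y → (s2, yxyy, YB#)
  read y, top Y: go to s1, push Y → (s1, xyy, YB#)
  read x, top Y: go to s0, push ε → (s0, yy, B#)
  read y, top B: go to s0, push ε → (s0, y, #)
  read y, top #: go to s1, push AA# → (s1, ε, AA#)
All input consumed in state s1 with stack AA#.

AA#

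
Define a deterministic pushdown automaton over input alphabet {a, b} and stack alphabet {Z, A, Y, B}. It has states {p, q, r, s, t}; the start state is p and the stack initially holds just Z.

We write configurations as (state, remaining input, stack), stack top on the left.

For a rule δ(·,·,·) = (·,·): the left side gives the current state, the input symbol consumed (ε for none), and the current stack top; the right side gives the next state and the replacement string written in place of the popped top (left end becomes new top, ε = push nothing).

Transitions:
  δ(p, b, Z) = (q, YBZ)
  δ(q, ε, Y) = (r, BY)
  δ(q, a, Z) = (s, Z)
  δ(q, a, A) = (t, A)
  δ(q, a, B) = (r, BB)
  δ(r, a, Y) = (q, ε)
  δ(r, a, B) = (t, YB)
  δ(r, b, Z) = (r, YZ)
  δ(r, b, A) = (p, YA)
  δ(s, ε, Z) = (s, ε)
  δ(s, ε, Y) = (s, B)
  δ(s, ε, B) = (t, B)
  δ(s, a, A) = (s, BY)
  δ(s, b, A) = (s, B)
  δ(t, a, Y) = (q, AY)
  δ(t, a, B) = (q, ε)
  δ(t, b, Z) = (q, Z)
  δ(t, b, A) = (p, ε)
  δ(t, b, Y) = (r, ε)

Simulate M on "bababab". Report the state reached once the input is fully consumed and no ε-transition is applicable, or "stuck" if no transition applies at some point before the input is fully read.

r

(p, bababab, Z) ⊢ (q, ababab, YBZ) ⊢ (r, ababab, BYBZ) ⊢ (t, babab, YBYBZ) ⊢ (r, abab, BYBZ) ⊢ (t, bab, YBYBZ) ⊢ (r, ab, BYBZ) ⊢ (t, b, YBYBZ) ⊢ (r, ε, BYBZ)
All input consumed; M is in state r.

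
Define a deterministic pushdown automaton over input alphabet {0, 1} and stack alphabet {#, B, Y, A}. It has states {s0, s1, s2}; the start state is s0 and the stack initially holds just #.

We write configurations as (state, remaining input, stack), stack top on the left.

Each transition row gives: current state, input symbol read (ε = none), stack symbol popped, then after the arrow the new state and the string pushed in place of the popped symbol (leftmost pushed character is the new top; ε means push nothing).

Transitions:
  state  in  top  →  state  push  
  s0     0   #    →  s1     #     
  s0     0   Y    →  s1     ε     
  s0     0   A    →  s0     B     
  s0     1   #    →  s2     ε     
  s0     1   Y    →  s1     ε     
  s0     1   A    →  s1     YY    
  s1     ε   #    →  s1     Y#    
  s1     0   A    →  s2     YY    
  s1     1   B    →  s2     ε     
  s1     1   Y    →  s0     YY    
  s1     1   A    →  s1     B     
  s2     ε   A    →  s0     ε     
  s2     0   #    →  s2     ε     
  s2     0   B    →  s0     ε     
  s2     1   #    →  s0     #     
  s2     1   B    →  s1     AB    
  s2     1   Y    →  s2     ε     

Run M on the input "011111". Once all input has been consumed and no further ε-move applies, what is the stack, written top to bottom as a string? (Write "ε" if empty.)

(s0, 011111, #)
  read 0, top #: go to s1, push # → (s1, 11111, #)
  ε-move, top #: go to s1, push Y# → (s1, 11111, Y#)
  read 1, top Y: go to s0, push YY → (s0, 1111, YY#)
  read 1, top Y: go to s1, push ε → (s1, 111, Y#)
  read 1, top Y: go to s0, push YY → (s0, 11, YY#)
  read 1, top Y: go to s1, push ε → (s1, 1, Y#)
  read 1, top Y: go to s0, push YY → (s0, ε, YY#)
All input consumed in state s0 with stack YY#.

YY#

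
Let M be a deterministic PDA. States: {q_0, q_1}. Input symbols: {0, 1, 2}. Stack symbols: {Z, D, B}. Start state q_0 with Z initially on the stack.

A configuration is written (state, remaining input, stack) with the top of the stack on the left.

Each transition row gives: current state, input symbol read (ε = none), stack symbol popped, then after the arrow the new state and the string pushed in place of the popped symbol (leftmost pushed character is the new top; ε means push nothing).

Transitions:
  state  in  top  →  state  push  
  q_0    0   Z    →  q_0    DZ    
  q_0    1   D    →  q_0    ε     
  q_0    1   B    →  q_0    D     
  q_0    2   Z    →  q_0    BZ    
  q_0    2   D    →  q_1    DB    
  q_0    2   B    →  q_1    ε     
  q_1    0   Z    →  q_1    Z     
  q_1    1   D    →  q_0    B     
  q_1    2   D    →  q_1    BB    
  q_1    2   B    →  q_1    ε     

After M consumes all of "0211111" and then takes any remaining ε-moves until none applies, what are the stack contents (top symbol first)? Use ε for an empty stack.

Z

(q_0, 0211111, Z)
  read 0, top Z: go to q_0, push DZ → (q_0, 211111, DZ)
  read 2, top D: go to q_1, push DB → (q_1, 11111, DBZ)
  read 1, top D: go to q_0, push B → (q_0, 1111, BBZ)
  read 1, top B: go to q_0, push D → (q_0, 111, DBZ)
  read 1, top D: go to q_0, push ε → (q_0, 11, BZ)
  read 1, top B: go to q_0, push D → (q_0, 1, DZ)
  read 1, top D: go to q_0, push ε → (q_0, ε, Z)
All input consumed in state q_0 with stack Z.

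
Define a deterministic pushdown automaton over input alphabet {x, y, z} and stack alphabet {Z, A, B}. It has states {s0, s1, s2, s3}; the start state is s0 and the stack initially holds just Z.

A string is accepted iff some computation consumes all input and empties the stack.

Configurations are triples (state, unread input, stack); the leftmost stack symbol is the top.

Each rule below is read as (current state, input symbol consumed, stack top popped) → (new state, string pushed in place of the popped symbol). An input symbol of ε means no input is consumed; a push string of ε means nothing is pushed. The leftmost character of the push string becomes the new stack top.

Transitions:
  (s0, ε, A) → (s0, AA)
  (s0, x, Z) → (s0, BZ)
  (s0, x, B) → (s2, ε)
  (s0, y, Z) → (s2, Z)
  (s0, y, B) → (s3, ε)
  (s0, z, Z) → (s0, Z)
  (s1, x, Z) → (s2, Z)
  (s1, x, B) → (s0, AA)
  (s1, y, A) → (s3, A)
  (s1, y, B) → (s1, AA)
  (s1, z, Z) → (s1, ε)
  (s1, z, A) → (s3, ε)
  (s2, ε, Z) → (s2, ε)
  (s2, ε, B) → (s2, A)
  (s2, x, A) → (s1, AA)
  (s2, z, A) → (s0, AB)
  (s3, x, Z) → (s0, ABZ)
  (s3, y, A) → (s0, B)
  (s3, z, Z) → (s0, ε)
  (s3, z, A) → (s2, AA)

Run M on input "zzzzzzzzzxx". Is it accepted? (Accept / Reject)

Accept

(s0, zzzzzzzzzxx, Z) ⊢ (s0, zzzzzzzzxx, Z) ⊢ (s0, zzzzzzzxx, Z) ⊢ (s0, zzzzzzxx, Z) ⊢ (s0, zzzzzxx, Z) ⊢ (s0, zzzzxx, Z) ⊢ (s0, zzzxx, Z) ⊢ (s0, zzxx, Z) ⊢ (s0, zxx, Z) ⊢ (s0, xx, Z) ⊢ (s0, x, BZ) ⊢ (s2, ε, Z) ⊢ (s2, ε, ε)
All input consumed and the stack is empty.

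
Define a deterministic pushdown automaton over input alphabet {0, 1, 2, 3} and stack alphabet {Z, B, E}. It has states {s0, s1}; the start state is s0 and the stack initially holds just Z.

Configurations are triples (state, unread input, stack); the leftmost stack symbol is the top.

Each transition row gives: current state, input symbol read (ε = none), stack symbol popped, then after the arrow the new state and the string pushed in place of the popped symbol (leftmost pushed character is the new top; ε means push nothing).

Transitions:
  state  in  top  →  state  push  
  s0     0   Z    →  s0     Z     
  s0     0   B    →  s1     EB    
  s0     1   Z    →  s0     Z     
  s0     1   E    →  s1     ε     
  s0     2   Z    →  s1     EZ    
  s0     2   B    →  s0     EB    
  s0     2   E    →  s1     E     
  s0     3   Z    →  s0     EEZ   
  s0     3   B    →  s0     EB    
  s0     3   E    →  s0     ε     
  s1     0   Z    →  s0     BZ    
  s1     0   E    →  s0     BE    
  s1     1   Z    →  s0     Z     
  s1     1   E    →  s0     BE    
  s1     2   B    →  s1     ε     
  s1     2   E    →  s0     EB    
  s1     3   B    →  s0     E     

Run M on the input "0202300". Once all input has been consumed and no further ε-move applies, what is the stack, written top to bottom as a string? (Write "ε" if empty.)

BEBEZ

(s0, 0202300, Z) ⊢ (s0, 202300, Z) ⊢ (s1, 02300, EZ) ⊢ (s0, 2300, BEZ) ⊢ (s0, 300, EBEZ) ⊢ (s0, 00, BEZ) ⊢ (s1, 0, EBEZ) ⊢ (s0, ε, BEBEZ)
All input consumed in state s0 with stack BEBEZ.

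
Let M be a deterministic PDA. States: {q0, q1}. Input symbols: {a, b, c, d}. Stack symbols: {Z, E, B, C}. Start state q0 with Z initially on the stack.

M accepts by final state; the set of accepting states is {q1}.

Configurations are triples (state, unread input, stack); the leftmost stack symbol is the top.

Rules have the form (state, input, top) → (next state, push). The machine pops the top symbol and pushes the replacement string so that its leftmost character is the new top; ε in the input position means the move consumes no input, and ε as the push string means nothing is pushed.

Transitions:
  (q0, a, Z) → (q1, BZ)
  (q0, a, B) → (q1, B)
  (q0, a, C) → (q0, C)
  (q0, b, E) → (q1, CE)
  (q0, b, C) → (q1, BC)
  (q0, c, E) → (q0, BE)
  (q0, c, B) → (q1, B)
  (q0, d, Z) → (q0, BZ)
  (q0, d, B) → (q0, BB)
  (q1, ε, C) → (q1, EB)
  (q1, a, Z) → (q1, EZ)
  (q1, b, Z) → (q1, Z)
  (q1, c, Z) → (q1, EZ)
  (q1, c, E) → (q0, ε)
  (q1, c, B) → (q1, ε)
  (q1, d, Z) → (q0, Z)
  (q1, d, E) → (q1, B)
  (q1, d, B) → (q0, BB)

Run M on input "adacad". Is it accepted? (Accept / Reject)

(q0, adacad, Z) ⊢ (q1, dacad, BZ) ⊢ (q0, acad, BBZ) ⊢ (q1, cad, BBZ) ⊢ (q1, ad, BZ)
No transition applies at (q1, ad, BZ); input not fully consumed.

Reject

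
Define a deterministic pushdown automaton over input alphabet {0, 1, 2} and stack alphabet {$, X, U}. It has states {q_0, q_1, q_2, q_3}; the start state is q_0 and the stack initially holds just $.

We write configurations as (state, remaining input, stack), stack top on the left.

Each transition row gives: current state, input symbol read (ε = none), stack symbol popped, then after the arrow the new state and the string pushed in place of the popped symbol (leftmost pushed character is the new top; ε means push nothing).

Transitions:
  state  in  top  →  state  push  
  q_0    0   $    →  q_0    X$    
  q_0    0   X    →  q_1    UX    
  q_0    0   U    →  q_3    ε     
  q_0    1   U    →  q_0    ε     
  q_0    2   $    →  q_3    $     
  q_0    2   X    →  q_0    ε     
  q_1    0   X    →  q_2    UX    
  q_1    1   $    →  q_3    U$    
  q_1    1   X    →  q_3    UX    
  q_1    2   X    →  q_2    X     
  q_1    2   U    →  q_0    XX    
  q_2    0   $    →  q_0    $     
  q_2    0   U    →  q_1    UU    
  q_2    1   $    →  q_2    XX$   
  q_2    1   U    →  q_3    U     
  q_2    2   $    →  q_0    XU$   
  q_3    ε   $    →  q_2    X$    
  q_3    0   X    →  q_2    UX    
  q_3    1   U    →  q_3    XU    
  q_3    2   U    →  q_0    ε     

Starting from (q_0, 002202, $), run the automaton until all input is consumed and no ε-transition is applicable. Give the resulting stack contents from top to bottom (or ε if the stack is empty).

(q_0, 002202, $)
  read 0, top $: go to q_0, push X$ → (q_0, 02202, X$)
  read 0, top X: go to q_1, push UX → (q_1, 2202, UX$)
  read 2, top U: go to q_0, push XX → (q_0, 202, XXX$)
  read 2, top X: go to q_0, push ε → (q_0, 02, XX$)
  read 0, top X: go to q_1, push UX → (q_1, 2, UXX$)
  read 2, top U: go to q_0, push XX → (q_0, ε, XXXX$)
All input consumed in state q_0 with stack XXXX$.

XXXX$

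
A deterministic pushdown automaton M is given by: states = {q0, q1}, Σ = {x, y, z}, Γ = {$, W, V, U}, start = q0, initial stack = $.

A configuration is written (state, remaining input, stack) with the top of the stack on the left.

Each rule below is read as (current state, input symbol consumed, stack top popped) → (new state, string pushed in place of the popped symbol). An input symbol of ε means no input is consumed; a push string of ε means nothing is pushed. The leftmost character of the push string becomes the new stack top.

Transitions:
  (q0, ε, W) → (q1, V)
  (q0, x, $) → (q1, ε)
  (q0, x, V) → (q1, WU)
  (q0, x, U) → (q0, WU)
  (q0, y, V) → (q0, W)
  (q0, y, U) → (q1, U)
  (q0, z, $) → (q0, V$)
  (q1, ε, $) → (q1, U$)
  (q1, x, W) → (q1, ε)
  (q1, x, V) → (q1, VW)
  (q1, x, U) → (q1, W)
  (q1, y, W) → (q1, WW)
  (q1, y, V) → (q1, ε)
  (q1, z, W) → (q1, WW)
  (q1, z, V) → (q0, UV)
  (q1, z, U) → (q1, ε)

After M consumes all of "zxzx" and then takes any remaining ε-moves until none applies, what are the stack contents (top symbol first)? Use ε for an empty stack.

(q0, zxzx, $)
  read z, top $: go to q0, push V$ → (q0, xzx, V$)
  read x, top V: go to q1, push WU → (q1, zx, WU$)
  read z, top W: go to q1, push WW → (q1, x, WWU$)
  read x, top W: go to q1, push ε → (q1, ε, WU$)
All input consumed in state q1 with stack WU$.

WU$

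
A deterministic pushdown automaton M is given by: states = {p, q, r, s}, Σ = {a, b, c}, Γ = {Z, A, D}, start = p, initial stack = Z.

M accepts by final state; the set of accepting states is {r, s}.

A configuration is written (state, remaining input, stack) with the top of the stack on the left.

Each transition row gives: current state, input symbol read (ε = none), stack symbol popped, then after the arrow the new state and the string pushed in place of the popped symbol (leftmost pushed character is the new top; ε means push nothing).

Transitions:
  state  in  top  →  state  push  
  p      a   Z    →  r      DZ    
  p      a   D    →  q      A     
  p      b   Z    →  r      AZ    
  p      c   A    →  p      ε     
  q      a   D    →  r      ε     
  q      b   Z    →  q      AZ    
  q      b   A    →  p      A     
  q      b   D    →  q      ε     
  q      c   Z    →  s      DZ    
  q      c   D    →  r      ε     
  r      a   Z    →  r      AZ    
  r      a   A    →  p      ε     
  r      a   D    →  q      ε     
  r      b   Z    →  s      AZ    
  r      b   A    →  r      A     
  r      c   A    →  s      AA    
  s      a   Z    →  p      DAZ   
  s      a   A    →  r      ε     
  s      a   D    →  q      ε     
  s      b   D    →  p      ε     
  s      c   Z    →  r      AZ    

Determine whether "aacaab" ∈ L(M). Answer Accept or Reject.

Reject

(p, aacaab, Z)
  read a, top Z: go to r, push DZ → (r, acaab, DZ)
  read a, top D: go to q, push ε → (q, caab, Z)
  read c, top Z: go to s, push DZ → (s, aab, DZ)
  read a, top D: go to q, push ε → (q, ab, Z)
No transition applies at (q, ab, Z); input not fully consumed.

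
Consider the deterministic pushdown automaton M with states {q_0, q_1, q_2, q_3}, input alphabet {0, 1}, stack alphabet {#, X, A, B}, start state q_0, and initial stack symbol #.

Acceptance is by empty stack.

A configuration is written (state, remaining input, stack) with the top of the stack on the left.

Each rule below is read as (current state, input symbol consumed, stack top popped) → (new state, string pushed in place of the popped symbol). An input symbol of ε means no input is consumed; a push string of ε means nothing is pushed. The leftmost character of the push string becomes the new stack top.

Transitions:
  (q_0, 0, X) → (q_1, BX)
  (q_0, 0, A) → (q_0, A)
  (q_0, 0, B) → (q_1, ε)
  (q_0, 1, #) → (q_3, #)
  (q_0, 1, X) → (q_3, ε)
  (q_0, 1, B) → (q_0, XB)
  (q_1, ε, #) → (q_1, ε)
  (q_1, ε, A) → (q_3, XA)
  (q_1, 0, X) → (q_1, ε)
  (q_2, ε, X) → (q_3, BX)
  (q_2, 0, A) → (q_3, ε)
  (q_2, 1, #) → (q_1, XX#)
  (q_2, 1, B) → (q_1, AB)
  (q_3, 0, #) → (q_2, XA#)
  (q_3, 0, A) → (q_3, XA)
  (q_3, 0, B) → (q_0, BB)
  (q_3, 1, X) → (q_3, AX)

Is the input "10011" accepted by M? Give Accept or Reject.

Reject

(q_0, 10011, #) ⊢ (q_3, 0011, #) ⊢ (q_2, 011, XA#) ⊢ (q_3, 011, BXA#) ⊢ (q_0, 11, BBXA#) ⊢ (q_0, 1, XBBXA#) ⊢ (q_3, ε, BBXA#)
All input consumed; stack is BBXA#, not empty, and no further ε-move applies.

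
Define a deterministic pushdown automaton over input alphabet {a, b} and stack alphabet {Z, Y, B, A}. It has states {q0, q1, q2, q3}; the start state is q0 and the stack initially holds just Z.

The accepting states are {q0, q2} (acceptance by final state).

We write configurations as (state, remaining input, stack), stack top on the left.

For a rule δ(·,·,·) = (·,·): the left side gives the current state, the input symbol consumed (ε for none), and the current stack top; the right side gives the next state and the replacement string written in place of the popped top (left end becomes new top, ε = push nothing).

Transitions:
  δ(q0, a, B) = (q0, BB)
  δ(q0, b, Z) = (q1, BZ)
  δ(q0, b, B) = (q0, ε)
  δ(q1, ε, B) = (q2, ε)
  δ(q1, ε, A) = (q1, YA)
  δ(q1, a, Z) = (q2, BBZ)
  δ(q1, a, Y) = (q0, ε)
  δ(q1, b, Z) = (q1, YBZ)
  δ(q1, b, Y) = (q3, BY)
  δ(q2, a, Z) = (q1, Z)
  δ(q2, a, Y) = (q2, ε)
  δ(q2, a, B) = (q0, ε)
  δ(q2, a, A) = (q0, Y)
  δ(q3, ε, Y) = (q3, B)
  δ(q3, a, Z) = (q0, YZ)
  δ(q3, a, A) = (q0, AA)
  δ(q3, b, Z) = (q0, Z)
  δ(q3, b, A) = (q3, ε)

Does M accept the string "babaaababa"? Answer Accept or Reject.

Accept

(q0, babaaababa, Z)
  read b, top Z: go to q1, push BZ → (q1, abaaababa, BZ)
  ε-move, top B: go to q2, push ε → (q2, abaaababa, Z)
  read a, top Z: go to q1, push Z → (q1, baaababa, Z)
  read b, top Z: go to q1, push YBZ → (q1, aaababa, YBZ)
  read a, top Y: go to q0, push ε → (q0, aababa, BZ)
  read a, top B: go to q0, push BB → (q0, ababa, BBZ)
  read a, top B: go to q0, push BB → (q0, baba, BBBZ)
  read b, top B: go to q0, push ε → (q0, aba, BBZ)
  read a, top B: go to q0, push BB → (q0, ba, BBBZ)
  read b, top B: go to q0, push ε → (q0, a, BBZ)
  read a, top B: go to q0, push BB → (q0, ε, BBBZ)
All input consumed; state q0 ∈ F.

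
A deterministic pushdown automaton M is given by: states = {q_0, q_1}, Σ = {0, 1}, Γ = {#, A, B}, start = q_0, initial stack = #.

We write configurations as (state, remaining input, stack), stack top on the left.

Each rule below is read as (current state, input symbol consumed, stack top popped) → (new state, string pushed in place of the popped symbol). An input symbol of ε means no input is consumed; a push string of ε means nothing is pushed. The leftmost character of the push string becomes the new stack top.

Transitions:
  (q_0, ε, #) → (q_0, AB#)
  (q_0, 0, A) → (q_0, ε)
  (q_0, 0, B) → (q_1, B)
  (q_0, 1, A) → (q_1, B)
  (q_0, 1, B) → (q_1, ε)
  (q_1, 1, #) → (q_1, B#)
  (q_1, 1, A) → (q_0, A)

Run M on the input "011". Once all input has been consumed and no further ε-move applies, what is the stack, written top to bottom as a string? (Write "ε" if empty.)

(q_0, 011, #)
  ε-move, top #: go to q_0, push AB# → (q_0, 011, AB#)
  read 0, top A: go to q_0, push ε → (q_0, 11, B#)
  read 1, top B: go to q_1, push ε → (q_1, 1, #)
  read 1, top #: go to q_1, push B# → (q_1, ε, B#)
All input consumed in state q_1 with stack B#.

B#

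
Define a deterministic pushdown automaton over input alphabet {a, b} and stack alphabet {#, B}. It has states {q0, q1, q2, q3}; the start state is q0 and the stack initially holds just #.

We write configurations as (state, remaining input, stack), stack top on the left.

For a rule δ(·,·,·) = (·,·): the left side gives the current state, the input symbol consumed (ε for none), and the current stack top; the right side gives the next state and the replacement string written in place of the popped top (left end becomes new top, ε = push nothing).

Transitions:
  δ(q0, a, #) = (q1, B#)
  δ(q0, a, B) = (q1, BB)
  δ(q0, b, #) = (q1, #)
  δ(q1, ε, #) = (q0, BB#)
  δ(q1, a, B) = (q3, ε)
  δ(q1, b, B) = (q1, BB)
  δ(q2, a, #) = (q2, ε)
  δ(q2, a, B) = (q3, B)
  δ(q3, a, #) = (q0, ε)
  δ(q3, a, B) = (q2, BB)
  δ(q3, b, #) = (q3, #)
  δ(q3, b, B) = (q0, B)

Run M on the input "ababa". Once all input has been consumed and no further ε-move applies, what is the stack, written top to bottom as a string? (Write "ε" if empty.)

BB#

(q0, ababa, #)
  read a, top #: go to q1, push B# → (q1, baba, B#)
  read b, top B: go to q1, push BB → (q1, aba, BB#)
  read a, top B: go to q3, push ε → (q3, ba, B#)
  read b, top B: go to q0, push B → (q0, a, B#)
  read a, top B: go to q1, push BB → (q1, ε, BB#)
All input consumed in state q1 with stack BB#.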